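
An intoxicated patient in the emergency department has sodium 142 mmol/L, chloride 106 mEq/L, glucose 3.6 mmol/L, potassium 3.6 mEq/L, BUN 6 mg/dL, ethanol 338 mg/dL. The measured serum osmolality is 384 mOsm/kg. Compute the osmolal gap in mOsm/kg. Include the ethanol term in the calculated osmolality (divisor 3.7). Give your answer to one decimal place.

Calculated osmolality = 2·Na + glucose + BUN/2.8 + ethanol/3.7
= 2·142 + 3.6 + 6/2.8 + 338/3.7
= 284 + 3.60 + 2.14 + 91.35
= 381.09 mOsm/kg ≈ 381.1 mOsm/kg
Osmolar gap = measured − calculated = 384 − 381.1 = 2.9 mOsm/kg

2.9 mOsm/kg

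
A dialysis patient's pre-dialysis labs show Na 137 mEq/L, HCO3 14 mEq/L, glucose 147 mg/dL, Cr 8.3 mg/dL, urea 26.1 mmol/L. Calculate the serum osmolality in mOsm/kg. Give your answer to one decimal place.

308.3 mOsm/kg

Calculated osmolality = 2·Na + glucose/18 + urea
= 2·137 + 147/18 + 26.1
= 274 + 8.17 + 26.10
= 308.27 mOsm/kg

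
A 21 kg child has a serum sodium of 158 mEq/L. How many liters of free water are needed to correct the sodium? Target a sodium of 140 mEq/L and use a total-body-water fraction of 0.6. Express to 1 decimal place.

1.6 L

TBW = 0.6 · 21 = 12.6 L
Free water deficit = TBW · (Na/140 − 1)
= 12.6 · (158/140 − 1)
= 12.6 · 0.1286
= 1.62 L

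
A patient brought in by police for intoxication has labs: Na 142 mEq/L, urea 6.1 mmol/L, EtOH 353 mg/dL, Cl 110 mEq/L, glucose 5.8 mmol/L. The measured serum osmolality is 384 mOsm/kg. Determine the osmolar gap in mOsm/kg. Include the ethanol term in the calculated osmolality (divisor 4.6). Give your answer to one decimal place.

11.4 mOsm/kg

Calculated osmolality = 2·Na + glucose + urea + ethanol/4.6
= 2·142 + 5.8 + 6.1 + 353/4.6
= 284 + 5.80 + 6.10 + 76.74
= 372.64 mOsm/kg ≈ 372.6 mOsm/kg
Osmolar gap = measured − calculated = 384 − 372.6 = 11.4 mOsm/kg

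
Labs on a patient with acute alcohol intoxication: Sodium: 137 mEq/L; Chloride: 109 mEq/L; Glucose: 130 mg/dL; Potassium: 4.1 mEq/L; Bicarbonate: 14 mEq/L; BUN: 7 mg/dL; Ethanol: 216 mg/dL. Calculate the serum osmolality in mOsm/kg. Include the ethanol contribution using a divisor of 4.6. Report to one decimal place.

Calculated osmolality = 2·Na + glucose/18 + BUN/2.8 + ethanol/4.6
= 2·137 + 130/18 + 7/2.8 + 216/4.6
= 274 + 7.22 + 2.50 + 46.96
= 330.68 mOsm/kg

330.7 mOsm/kg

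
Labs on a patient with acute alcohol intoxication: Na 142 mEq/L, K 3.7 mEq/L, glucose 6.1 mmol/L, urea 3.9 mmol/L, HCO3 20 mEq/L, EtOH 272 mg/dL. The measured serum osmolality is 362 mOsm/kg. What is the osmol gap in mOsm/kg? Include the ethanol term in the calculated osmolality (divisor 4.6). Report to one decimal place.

Calculated osmolality = 2·Na + glucose + urea + ethanol/4.6
= 2·142 + 6.1 + 3.9 + 272/4.6
= 284 + 6.10 + 3.90 + 59.13
= 353.13 mOsm/kg ≈ 353.1 mOsm/kg
Osmolar gap = measured − calculated = 362 − 353.1 = 8.9 mOsm/kg

8.9 mOsm/kg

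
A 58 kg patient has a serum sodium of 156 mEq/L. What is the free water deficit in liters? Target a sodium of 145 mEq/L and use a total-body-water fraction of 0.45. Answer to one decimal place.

TBW = 0.45 · 58 = 26.1 L
Free water deficit = TBW · (Na/145 − 1)
= 26.1 · (156/145 − 1)
= 26.1 · 0.0759
= 1.98 L

2.0 L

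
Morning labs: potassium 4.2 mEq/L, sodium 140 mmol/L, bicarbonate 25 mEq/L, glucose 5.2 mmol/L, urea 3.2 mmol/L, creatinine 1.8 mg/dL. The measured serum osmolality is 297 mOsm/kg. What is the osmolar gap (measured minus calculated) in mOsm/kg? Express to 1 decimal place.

8.6 mOsm/kg

Calculated osmolality = 2·Na + glucose + urea
= 2·140 + 5.2 + 3.2
= 280 + 5.20 + 3.20
= 288.4 mOsm/kg ≈ 288.4 mOsm/kg
Osmolar gap = measured − calculated = 297 − 288.4 = 8.6 mOsm/kg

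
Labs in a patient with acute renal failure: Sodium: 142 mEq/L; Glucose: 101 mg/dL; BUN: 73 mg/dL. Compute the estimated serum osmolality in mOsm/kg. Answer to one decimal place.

315.7 mOsm/kg

Calculated osmolality = 2·Na + glucose/18 + BUN/2.8
= 2·142 + 101/18 + 73/2.8
= 284 + 5.61 + 26.07
= 315.68 mOsm/kg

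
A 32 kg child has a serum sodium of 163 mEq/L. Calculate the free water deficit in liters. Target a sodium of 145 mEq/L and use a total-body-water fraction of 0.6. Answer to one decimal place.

TBW = 0.6 · 32 = 19.2 L
Free water deficit = TBW · (Na/145 − 1)
= 19.2 · (163/145 − 1)
= 19.2 · 0.1241
= 2.38 L

2.4 L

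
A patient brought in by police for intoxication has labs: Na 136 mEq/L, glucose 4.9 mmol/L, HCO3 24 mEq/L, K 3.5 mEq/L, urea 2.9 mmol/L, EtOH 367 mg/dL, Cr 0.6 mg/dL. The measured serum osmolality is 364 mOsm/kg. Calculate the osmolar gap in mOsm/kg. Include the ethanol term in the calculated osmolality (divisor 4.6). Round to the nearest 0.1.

Calculated osmolality = 2·Na + glucose + urea + ethanol/4.6
= 2·136 + 4.9 + 2.9 + 367/4.6
= 272 + 4.90 + 2.90 + 79.78
= 359.58 mOsm/kg ≈ 359.6 mOsm/kg
Osmolar gap = measured − calculated = 364 − 359.6 = 4.4 mOsm/kg

4.4 mOsm/kg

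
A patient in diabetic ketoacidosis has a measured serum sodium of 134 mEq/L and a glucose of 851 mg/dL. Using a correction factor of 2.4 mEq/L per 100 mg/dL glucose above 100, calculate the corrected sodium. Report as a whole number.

152 mEq/L

Corrected Na = measured Na + 2.4 · (glucose − 100)/100
= 134 + 2.4 · (851 − 100)/100
= 134 + 18
= 152 mEq/L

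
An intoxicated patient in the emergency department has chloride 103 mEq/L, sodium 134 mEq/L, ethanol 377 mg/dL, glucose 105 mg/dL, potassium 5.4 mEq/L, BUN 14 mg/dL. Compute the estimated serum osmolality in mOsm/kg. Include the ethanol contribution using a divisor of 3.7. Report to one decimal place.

380.7 mOsm/kg

Calculated osmolality = 2·Na + glucose/18 + BUN/2.8 + ethanol/3.7
= 2·134 + 105/18 + 14/2.8 + 377/3.7
= 268 + 5.83 + 5 + 101.89
= 380.72 mOsm/kg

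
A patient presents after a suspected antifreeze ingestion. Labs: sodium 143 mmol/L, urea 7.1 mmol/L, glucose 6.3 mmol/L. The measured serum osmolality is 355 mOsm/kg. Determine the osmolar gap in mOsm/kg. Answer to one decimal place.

Calculated osmolality = 2·Na + glucose + urea
= 2·143 + 6.3 + 7.1
= 286 + 6.30 + 7.10
= 299.4 mOsm/kg ≈ 299.4 mOsm/kg
Osmolar gap = measured − calculated = 355 − 299.4 = 55.6 mOsm/kg

55.6 mOsm/kg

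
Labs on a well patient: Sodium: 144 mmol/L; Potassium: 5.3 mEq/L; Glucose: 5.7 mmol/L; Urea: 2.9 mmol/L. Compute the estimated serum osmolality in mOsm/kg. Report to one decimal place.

296.6 mOsm/kg

Calculated osmolality = 2·Na + glucose + urea
= 2·144 + 5.7 + 2.9
= 288 + 5.70 + 2.90
= 296.6 mOsm/kg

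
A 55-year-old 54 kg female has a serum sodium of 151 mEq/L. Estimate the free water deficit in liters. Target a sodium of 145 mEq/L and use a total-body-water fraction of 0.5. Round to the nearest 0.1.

TBW = 0.5 · 54 = 27 L
Free water deficit = TBW · (Na/145 − 1)
= 27 · (151/145 − 1)
= 27 · 0.0414
= 1.12 L

1.1 L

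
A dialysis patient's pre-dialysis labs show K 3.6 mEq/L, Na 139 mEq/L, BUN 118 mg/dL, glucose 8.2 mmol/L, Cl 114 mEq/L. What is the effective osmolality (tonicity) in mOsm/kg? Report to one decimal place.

286.2 mOsm/kg

Effective osmolality excludes urea (freely permeant across cell membranes):
2·Na + glucose
= 2·139 + 8.2
= 278 + 8.2
= 286.2 mOsm/kg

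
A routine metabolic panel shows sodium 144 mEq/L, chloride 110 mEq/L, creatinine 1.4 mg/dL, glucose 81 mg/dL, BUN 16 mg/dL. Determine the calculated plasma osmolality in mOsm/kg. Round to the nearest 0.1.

Calculated osmolality = 2·Na + glucose/18 + BUN/2.8
= 2·144 + 81/18 + 16/2.8
= 288 + 4.50 + 5.71
= 298.21 mOsm/kg

298.2 mOsm/kg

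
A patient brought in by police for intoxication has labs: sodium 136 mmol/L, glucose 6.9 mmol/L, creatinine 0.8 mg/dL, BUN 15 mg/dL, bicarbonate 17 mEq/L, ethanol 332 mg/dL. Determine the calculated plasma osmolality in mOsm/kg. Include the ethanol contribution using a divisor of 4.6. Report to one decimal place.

356.4 mOsm/kg

Calculated osmolality = 2·Na + glucose + BUN/2.8 + ethanol/4.6
= 2·136 + 6.9 + 15/2.8 + 332/4.6
= 272 + 6.90 + 5.36 + 72.17
= 356.43 mOsm/kg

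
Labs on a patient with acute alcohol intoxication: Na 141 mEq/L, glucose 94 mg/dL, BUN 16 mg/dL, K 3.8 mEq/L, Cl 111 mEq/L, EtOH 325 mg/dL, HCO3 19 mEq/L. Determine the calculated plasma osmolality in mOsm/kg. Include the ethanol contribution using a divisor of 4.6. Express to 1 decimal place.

363.6 mOsm/kg

Calculated osmolality = 2·Na + glucose/18 + BUN/2.8 + ethanol/4.6
= 2·141 + 94/18 + 16/2.8 + 325/4.6
= 282 + 5.22 + 5.71 + 70.65
= 363.58 mOsm/kg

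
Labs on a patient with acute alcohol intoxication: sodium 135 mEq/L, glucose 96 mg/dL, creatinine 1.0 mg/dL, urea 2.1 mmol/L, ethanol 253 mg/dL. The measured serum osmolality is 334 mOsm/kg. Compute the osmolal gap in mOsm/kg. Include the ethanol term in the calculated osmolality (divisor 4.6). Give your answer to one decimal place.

1.6 mOsm/kg

Calculated osmolality = 2·Na + glucose/18 + urea + ethanol/4.6
= 2·135 + 96/18 + 2.1 + 253/4.6
= 270 + 5.33 + 2.10 + 55
= 332.43 mOsm/kg ≈ 332.4 mOsm/kg
Osmolar gap = measured − calculated = 334 − 332.4 = 1.6 mOsm/kg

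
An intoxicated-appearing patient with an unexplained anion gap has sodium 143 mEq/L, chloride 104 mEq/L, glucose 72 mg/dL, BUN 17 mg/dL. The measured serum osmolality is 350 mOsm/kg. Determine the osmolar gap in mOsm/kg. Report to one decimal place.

Calculated osmolality = 2·Na + glucose/18 + BUN/2.8
= 2·143 + 72/18 + 17/2.8
= 286 + 4 + 6.07
= 296.07 mOsm/kg ≈ 296.1 mOsm/kg
Osmolar gap = measured − calculated = 350 − 296.1 = 53.9 mOsm/kg

53.9 mOsm/kg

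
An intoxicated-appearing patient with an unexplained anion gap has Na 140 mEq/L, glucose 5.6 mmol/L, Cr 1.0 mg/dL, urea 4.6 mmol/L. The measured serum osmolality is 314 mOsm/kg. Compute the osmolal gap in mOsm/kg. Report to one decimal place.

23.8 mOsm/kg

Calculated osmolality = 2·Na + glucose + urea
= 2·140 + 5.6 + 4.6
= 280 + 5.60 + 4.60
= 290.2 mOsm/kg ≈ 290.2 mOsm/kg
Osmolar gap = measured − calculated = 314 − 290.2 = 23.8 mOsm/kg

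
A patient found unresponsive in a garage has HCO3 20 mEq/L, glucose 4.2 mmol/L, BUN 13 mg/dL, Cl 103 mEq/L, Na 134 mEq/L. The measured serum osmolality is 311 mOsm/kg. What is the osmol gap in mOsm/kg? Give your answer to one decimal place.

34.2 mOsm/kg

Calculated osmolality = 2·Na + glucose + BUN/2.8
= 2·134 + 4.2 + 13/2.8
= 268 + 4.20 + 4.64
= 276.84 mOsm/kg ≈ 276.8 mOsm/kg
Osmolar gap = measured − calculated = 311 − 276.8 = 34.2 mOsm/kg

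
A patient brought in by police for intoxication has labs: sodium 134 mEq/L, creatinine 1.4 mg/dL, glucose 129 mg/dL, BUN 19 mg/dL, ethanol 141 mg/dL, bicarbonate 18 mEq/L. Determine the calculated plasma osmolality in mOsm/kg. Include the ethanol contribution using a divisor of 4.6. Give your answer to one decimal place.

312.6 mOsm/kg

Calculated osmolality = 2·Na + glucose/18 + BUN/2.8 + ethanol/4.6
= 2·134 + 129/18 + 19/2.8 + 141/4.6
= 268 + 7.17 + 6.79 + 30.65
= 312.61 mOsm/kg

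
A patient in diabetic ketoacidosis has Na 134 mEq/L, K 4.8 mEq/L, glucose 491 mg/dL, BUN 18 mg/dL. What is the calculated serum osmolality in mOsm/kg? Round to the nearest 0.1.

301.7 mOsm/kg

Calculated osmolality = 2·Na + glucose/18 + BUN/2.8
= 2·134 + 491/18 + 18/2.8
= 268 + 27.28 + 6.43
= 301.71 mOsm/kg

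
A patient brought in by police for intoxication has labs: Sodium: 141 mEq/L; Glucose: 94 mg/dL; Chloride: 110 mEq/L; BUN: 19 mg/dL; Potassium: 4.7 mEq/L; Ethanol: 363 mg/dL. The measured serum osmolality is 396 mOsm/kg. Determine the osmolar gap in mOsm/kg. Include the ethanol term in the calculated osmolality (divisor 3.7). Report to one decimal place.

3.9 mOsm/kg

Calculated osmolality = 2·Na + glucose/18 + BUN/2.8 + ethanol/3.7
= 2·141 + 94/18 + 19/2.8 + 363/3.7
= 282 + 5.22 + 6.79 + 98.11
= 392.12 mOsm/kg ≈ 392.1 mOsm/kg
Osmolar gap = measured − calculated = 396 − 392.1 = 3.9 mOsm/kg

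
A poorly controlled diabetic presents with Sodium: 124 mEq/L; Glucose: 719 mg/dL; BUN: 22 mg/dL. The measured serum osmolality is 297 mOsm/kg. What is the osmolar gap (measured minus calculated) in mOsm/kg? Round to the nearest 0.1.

1.2 mOsm/kg

Calculated osmolality = 2·Na + glucose/18 + BUN/2.8
= 2·124 + 719/18 + 22/2.8
= 248 + 39.94 + 7.86
= 295.8 mOsm/kg ≈ 295.8 mOsm/kg
Osmolar gap = measured − calculated = 297 − 295.8 = 1.2 mOsm/kg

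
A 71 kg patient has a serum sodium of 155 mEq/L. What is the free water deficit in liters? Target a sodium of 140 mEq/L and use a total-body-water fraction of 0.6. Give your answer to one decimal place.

4.6 L

TBW = 0.6 · 71 = 42.6 L
Free water deficit = TBW · (Na/140 − 1)
= 42.6 · (155/140 − 1)
= 42.6 · 0.1071
= 4.56 L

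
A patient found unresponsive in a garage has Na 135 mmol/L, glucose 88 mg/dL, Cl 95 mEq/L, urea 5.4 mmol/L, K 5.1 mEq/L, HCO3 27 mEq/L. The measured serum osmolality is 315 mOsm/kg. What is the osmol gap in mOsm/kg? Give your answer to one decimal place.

34.7 mOsm/kg

Calculated osmolality = 2·Na + glucose/18 + urea
= 2·135 + 88/18 + 5.4
= 270 + 4.89 + 5.40
= 280.29 mOsm/kg ≈ 280.3 mOsm/kg
Osmolar gap = measured − calculated = 315 − 280.3 = 34.7 mOsm/kg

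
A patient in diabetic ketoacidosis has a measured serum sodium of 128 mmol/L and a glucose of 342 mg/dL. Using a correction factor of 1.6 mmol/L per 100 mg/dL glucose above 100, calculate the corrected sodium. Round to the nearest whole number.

132 mmol/L

Corrected Na = measured Na + 1.6 · (glucose − 100)/100
= 128 + 1.6 · (342 − 100)/100
= 128 + 3.9
= 131.9 mmol/L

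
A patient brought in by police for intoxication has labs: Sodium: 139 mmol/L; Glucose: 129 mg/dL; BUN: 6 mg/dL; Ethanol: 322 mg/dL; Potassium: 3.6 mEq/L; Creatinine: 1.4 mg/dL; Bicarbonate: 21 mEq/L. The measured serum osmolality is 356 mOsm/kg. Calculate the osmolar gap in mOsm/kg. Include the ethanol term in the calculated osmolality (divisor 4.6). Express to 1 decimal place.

Calculated osmolality = 2·Na + glucose/18 + BUN/2.8 + ethanol/4.6
= 2·139 + 129/18 + 6/2.8 + 322/4.6
= 278 + 7.17 + 2.14 + 70
= 357.31 mOsm/kg ≈ 357.3 mOsm/kg
Osmolar gap = measured − calculated = 356 − 357.3 = -1.3 mOsm/kg

-1.3 mOsm/kg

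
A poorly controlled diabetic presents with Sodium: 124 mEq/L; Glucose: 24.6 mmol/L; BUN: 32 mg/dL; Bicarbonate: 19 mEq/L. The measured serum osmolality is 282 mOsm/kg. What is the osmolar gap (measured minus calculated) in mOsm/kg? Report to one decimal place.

-2.0 mOsm/kg

Calculated osmolality = 2·Na + glucose + BUN/2.8
= 2·124 + 24.6 + 32/2.8
= 248 + 24.60 + 11.43
= 284.03 mOsm/kg ≈ 284.0 mOsm/kg
Osmolar gap = measured − calculated = 282 − 284.0 = -2.0 mOsm/kg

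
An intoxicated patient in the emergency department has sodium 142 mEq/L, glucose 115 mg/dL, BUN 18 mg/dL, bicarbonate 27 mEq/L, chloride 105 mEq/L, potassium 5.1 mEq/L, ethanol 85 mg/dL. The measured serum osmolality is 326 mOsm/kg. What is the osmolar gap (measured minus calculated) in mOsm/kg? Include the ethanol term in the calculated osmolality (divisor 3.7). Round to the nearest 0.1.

6.2 mOsm/kg

Calculated osmolality = 2·Na + glucose/18 + BUN/2.8 + ethanol/3.7
= 2·142 + 115/18 + 18/2.8 + 85/3.7
= 284 + 6.39 + 6.43 + 22.97
= 319.79 mOsm/kg ≈ 319.8 mOsm/kg
Osmolar gap = measured − calculated = 326 − 319.8 = 6.2 mOsm/kg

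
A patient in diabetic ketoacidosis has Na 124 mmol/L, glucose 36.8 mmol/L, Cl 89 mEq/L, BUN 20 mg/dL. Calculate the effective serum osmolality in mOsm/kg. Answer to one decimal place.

Effective osmolality excludes urea (freely permeant across cell membranes):
2·Na + glucose
= 2·124 + 36.8
= 248 + 36.8
= 284.8 mOsm/kg

284.8 mOsm/kg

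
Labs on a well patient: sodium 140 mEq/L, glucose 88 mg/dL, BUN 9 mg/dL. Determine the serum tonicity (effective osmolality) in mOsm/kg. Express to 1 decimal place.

284.9 mOsm/kg

Effective osmolality excludes urea (freely permeant across cell membranes):
2·Na + glucose/18
= 2·140 + 88/18
= 280 + 4.89
= 284.89 mOsm/kg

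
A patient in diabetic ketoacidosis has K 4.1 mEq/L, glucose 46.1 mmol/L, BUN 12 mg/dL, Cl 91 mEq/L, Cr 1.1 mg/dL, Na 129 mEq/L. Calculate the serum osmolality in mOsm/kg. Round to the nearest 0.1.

308.4 mOsm/kg

Calculated osmolality = 2·Na + glucose + BUN/2.8
= 2·129 + 46.1 + 12/2.8
= 258 + 46.10 + 4.29
= 308.39 mOsm/kg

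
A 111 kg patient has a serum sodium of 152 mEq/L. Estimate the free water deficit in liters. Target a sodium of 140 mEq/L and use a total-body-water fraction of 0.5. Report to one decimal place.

4.8 L

TBW = 0.5 · 111 = 55.5 L
Free water deficit = TBW · (Na/140 − 1)
= 55.5 · (152/140 − 1)
= 55.5 · 0.0857
= 4.76 L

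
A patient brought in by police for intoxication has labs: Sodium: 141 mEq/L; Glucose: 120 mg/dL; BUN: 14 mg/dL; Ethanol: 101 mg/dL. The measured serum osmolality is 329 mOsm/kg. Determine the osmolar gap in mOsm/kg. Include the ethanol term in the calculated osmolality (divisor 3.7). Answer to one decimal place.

8.0 mOsm/kg

Calculated osmolality = 2·Na + glucose/18 + BUN/2.8 + ethanol/3.7
= 2·141 + 120/18 + 14/2.8 + 101/3.7
= 282 + 6.67 + 5 + 27.30
= 320.97 mOsm/kg ≈ 321.0 mOsm/kg
Osmolar gap = measured − calculated = 329 − 321.0 = 8.0 mOsm/kg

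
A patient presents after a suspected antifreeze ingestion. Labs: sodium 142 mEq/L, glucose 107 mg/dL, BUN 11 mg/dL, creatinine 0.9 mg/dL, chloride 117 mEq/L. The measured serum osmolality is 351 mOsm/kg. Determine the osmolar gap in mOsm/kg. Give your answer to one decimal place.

57.1 mOsm/kg

Calculated osmolality = 2·Na + glucose/18 + BUN/2.8
= 2·142 + 107/18 + 11/2.8
= 284 + 5.94 + 3.93
= 293.87 mOsm/kg ≈ 293.9 mOsm/kg
Osmolar gap = measured − calculated = 351 − 293.9 = 57.1 mOsm/kg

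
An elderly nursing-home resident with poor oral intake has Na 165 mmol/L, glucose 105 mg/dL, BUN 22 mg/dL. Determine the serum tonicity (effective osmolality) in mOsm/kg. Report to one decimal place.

335.8 mOsm/kg

Effective osmolality excludes urea (freely permeant across cell membranes):
2·Na + glucose/18
= 2·165 + 105/18
= 330 + 5.83
= 335.83 mOsm/kg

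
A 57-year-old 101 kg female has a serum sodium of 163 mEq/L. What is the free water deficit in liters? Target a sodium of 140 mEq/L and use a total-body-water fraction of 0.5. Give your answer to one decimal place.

8.3 L

TBW = 0.5 · 101 = 50.5 L
Free water deficit = TBW · (Na/140 − 1)
= 50.5 · (163/140 − 1)
= 50.5 · 0.1643
= 8.3 L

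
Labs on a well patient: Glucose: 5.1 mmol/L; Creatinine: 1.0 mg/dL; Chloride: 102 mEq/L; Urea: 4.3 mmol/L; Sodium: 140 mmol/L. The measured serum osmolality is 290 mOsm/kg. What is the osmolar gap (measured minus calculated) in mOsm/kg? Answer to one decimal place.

0.6 mOsm/kg

Calculated osmolality = 2·Na + glucose + urea
= 2·140 + 5.1 + 4.3
= 280 + 5.10 + 4.30
= 289.4 mOsm/kg ≈ 289.4 mOsm/kg
Osmolar gap = measured − calculated = 290 − 289.4 = 0.6 mOsm/kg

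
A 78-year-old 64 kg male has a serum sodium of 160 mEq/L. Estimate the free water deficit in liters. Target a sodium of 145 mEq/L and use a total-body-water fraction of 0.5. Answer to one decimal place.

3.3 L

TBW = 0.5 · 64 = 32 L
Free water deficit = TBW · (Na/145 − 1)
= 32 · (160/145 − 1)
= 32 · 0.1034
= 3.31 L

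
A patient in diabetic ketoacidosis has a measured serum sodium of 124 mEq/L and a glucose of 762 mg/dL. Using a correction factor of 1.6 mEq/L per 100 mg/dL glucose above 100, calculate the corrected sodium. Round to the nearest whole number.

Corrected Na = measured Na + 1.6 · (glucose − 100)/100
= 124 + 1.6 · (762 − 100)/100
= 124 + 10.6
= 134.6 mEq/L

135 mEq/L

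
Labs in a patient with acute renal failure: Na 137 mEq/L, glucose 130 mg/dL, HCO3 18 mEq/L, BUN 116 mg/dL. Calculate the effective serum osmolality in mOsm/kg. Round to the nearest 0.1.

281.2 mOsm/kg

Effective osmolality excludes urea (freely permeant across cell membranes):
2·Na + glucose/18
= 2·137 + 130/18
= 274 + 7.22
= 281.22 mOsm/kg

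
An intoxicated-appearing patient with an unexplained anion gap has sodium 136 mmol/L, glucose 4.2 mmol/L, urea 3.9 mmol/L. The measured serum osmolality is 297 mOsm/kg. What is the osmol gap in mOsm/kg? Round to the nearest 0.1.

16.9 mOsm/kg

Calculated osmolality = 2·Na + glucose + urea
= 2·136 + 4.2 + 3.9
= 272 + 4.20 + 3.90
= 280.1 mOsm/kg ≈ 280.1 mOsm/kg
Osmolar gap = measured − calculated = 297 − 280.1 = 16.9 mOsm/kg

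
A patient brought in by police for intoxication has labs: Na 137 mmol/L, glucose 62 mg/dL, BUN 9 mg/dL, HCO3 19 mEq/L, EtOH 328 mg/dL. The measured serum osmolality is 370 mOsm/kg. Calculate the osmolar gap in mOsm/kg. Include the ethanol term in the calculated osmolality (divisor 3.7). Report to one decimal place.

Calculated osmolality = 2·Na + glucose/18 + BUN/2.8 + ethanol/3.7
= 2·137 + 62/18 + 9/2.8 + 328/3.7
= 274 + 3.44 + 3.21 + 88.65
= 369.3 mOsm/kg ≈ 369.3 mOsm/kg
Osmolar gap = measured − calculated = 370 − 369.3 = 0.7 mOsm/kg

0.7 mOsm/kg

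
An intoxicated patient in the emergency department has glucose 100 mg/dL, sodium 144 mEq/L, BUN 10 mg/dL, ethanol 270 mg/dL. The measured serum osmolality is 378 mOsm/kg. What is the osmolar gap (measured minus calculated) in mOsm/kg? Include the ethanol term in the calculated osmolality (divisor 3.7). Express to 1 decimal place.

7.9 mOsm/kg

Calculated osmolality = 2·Na + glucose/18 + BUN/2.8 + ethanol/3.7
= 2·144 + 100/18 + 10/2.8 + 270/3.7
= 288 + 5.56 + 3.57 + 72.97
= 370.1 mOsm/kg ≈ 370.1 mOsm/kg
Osmolar gap = measured − calculated = 378 − 370.1 = 7.9 mOsm/kg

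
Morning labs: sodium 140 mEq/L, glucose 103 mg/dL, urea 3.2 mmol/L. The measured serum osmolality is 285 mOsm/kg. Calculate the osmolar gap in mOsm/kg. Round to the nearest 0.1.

Calculated osmolality = 2·Na + glucose/18 + urea
= 2·140 + 103/18 + 3.2
= 280 + 5.72 + 3.20
= 288.92 mOsm/kg ≈ 288.9 mOsm/kg
Osmolar gap = measured − calculated = 285 − 288.9 = -3.9 mOsm/kg

-3.9 mOsm/kg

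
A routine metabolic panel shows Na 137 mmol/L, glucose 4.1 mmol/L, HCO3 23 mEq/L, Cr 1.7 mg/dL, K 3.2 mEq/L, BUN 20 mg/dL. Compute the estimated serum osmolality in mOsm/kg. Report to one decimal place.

Calculated osmolality = 2·Na + glucose + BUN/2.8
= 2·137 + 4.1 + 20/2.8
= 274 + 4.10 + 7.14
= 285.24 mOsm/kg

285.2 mOsm/kg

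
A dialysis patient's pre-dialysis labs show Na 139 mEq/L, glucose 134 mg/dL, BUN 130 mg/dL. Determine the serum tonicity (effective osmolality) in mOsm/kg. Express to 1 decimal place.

Effective osmolality excludes urea (freely permeant across cell membranes):
2·Na + glucose/18
= 2·139 + 134/18
= 278 + 7.44
= 285.44 mOsm/kg

285.4 mOsm/kg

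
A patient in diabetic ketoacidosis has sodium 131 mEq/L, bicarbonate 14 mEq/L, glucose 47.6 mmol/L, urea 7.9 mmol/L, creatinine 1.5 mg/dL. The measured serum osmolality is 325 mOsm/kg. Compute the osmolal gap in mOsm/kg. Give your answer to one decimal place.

Calculated osmolality = 2·Na + glucose + urea
= 2·131 + 47.6 + 7.9
= 262 + 47.60 + 7.90
= 317.5 mOsm/kg ≈ 317.5 mOsm/kg
Osmolar gap = measured − calculated = 325 − 317.5 = 7.5 mOsm/kg

7.5 mOsm/kg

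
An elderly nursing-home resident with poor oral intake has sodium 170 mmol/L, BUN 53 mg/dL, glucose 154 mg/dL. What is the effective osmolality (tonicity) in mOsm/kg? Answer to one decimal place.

348.6 mOsm/kg

Effective osmolality excludes urea (freely permeant across cell membranes):
2·Na + glucose/18
= 2·170 + 154/18
= 340 + 8.56
= 348.56 mOsm/kg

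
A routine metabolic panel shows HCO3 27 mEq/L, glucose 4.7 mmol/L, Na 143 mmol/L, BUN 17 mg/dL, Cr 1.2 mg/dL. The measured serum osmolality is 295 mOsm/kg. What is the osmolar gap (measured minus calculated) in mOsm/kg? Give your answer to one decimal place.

-1.8 mOsm/kg

Calculated osmolality = 2·Na + glucose + BUN/2.8
= 2·143 + 4.7 + 17/2.8
= 286 + 4.70 + 6.07
= 296.77 mOsm/kg ≈ 296.8 mOsm/kg
Osmolar gap = measured − calculated = 295 − 296.8 = -1.8 mOsm/kg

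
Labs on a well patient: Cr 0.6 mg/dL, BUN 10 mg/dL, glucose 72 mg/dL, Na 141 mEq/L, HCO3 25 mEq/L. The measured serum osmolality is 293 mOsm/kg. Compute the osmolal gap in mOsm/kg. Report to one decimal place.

3.4 mOsm/kg

Calculated osmolality = 2·Na + glucose/18 + BUN/2.8
= 2·141 + 72/18 + 10/2.8
= 282 + 4 + 3.57
= 289.57 mOsm/kg ≈ 289.6 mOsm/kg
Osmolar gap = measured − calculated = 293 − 289.6 = 3.4 mOsm/kg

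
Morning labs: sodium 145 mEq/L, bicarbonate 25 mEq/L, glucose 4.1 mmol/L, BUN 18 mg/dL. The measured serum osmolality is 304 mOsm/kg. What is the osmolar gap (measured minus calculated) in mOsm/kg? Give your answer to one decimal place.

Calculated osmolality = 2·Na + glucose + BUN/2.8
= 2·145 + 4.1 + 18/2.8
= 290 + 4.10 + 6.43
= 300.53 mOsm/kg ≈ 300.5 mOsm/kg
Osmolar gap = measured − calculated = 304 − 300.5 = 3.5 mOsm/kg

3.5 mOsm/kg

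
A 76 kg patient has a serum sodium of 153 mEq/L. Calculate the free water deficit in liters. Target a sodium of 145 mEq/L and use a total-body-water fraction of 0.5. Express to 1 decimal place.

2.1 L

TBW = 0.5 · 76 = 38 L
Free water deficit = TBW · (Na/145 − 1)
= 38 · (153/145 − 1)
= 38 · 0.0552
= 2.1 L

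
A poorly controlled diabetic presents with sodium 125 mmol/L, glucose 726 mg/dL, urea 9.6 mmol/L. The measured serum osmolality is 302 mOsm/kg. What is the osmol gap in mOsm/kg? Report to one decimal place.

2.1 mOsm/kg

Calculated osmolality = 2·Na + glucose/18 + urea
= 2·125 + 726/18 + 9.6
= 250 + 40.33 + 9.60
= 299.93 mOsm/kg ≈ 299.9 mOsm/kg
Osmolar gap = measured − calculated = 302 − 299.9 = 2.1 mOsm/kg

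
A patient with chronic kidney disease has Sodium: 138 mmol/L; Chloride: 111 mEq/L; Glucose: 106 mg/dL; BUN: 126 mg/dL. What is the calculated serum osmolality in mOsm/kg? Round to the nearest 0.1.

326.9 mOsm/kg

Calculated osmolality = 2·Na + glucose/18 + BUN/2.8
= 2·138 + 106/18 + 126/2.8
= 276 + 5.89 + 45
= 326.89 mOsm/kg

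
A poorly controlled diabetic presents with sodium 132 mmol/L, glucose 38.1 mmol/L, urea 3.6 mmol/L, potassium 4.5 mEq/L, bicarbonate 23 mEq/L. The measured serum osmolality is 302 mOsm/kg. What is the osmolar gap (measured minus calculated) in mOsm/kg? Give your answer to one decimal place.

Calculated osmolality = 2·Na + glucose + urea
= 2·132 + 38.1 + 3.6
= 264 + 38.10 + 3.60
= 305.7 mOsm/kg ≈ 305.7 mOsm/kg
Osmolar gap = measured − calculated = 302 − 305.7 = -3.7 mOsm/kg

-3.7 mOsm/kg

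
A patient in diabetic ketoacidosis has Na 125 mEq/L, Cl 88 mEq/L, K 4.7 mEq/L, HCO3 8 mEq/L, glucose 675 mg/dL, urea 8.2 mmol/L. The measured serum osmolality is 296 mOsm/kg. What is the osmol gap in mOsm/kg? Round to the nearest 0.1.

Calculated osmolality = 2·Na + glucose/18 + urea
= 2·125 + 675/18 + 8.2
= 250 + 37.50 + 8.20
= 295.7 mOsm/kg ≈ 295.7 mOsm/kg
Osmolar gap = measured − calculated = 296 − 295.7 = 0.3 mOsm/kg

0.3 mOsm/kg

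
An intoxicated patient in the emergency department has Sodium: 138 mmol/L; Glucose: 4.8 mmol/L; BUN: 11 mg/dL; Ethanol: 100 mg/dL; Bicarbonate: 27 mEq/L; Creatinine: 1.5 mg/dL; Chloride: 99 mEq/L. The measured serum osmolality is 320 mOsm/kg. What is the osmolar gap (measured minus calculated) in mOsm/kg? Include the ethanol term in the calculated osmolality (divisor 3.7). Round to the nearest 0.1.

8.2 mOsm/kg

Calculated osmolality = 2·Na + glucose + BUN/2.8 + ethanol/3.7
= 2·138 + 4.8 + 11/2.8 + 100/3.7
= 276 + 4.80 + 3.93 + 27.03
= 311.76 mOsm/kg ≈ 311.8 mOsm/kg
Osmolar gap = measured − calculated = 320 − 311.8 = 8.2 mOsm/kg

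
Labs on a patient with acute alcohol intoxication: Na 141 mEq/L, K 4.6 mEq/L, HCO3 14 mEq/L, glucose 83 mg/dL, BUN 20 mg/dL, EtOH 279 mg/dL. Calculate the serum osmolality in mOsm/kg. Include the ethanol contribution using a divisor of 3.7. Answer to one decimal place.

Calculated osmolality = 2·Na + glucose/18 + BUN/2.8 + ethanol/3.7
= 2·141 + 83/18 + 20/2.8 + 279/3.7
= 282 + 4.61 + 7.14 + 75.41
= 369.16 mOsm/kg

369.2 mOsm/kg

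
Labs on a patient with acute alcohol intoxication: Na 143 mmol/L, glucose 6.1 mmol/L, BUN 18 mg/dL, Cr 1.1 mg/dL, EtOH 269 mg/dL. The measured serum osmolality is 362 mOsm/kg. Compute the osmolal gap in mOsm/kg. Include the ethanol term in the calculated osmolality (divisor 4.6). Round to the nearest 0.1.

5.0 mOsm/kg

Calculated osmolality = 2·Na + glucose + BUN/2.8 + ethanol/4.6
= 2·143 + 6.1 + 18/2.8 + 269/4.6
= 286 + 6.10 + 6.43 + 58.48
= 357.01 mOsm/kg ≈ 357.0 mOsm/kg
Osmolar gap = measured − calculated = 362 − 357.0 = 5.0 mOsm/kg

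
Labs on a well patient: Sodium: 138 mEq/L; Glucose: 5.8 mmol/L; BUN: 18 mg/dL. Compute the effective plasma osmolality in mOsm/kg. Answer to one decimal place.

Effective osmolality excludes urea (freely permeant across cell membranes):
2·Na + glucose
= 2·138 + 5.8
= 276 + 5.8
= 281.8 mOsm/kg

281.8 mOsm/kg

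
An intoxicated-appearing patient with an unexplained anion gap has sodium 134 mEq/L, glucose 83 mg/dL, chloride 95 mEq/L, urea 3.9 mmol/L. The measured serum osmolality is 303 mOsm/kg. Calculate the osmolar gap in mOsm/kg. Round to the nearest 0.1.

Calculated osmolality = 2·Na + glucose/18 + urea
= 2·134 + 83/18 + 3.9
= 268 + 4.61 + 3.90
= 276.51 mOsm/kg ≈ 276.5 mOsm/kg
Osmolar gap = measured − calculated = 303 − 276.5 = 26.5 mOsm/kg

26.5 mOsm/kg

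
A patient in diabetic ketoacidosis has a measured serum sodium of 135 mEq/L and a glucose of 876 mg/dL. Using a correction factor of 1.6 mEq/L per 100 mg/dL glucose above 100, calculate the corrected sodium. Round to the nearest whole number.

147 mEq/L

Corrected Na = measured Na + 1.6 · (glucose − 100)/100
= 135 + 1.6 · (876 − 100)/100
= 135 + 12.4
= 147.4 mEq/L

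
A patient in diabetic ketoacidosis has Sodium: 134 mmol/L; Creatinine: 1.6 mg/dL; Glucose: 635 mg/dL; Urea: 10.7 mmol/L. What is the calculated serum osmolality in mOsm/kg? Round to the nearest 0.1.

Calculated osmolality = 2·Na + glucose/18 + urea
= 2·134 + 635/18 + 10.7
= 268 + 35.28 + 10.70
= 313.98 mOsm/kg

314.0 mOsm/kg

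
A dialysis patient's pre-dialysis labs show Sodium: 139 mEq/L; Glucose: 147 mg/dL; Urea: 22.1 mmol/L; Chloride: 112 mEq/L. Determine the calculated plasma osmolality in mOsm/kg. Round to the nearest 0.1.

308.3 mOsm/kg

Calculated osmolality = 2·Na + glucose/18 + urea
= 2·139 + 147/18 + 22.1
= 278 + 8.17 + 22.10
= 308.27 mOsm/kg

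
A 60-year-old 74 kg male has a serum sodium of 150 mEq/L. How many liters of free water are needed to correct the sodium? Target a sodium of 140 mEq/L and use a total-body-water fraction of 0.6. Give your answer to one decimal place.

TBW = 0.6 · 74 = 44.4 L
Free water deficit = TBW · (Na/140 − 1)
= 44.4 · (150/140 − 1)
= 44.4 · 0.0714
= 3.17 L

3.2 L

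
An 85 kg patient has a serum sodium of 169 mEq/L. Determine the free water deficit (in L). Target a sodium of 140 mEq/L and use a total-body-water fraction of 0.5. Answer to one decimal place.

8.8 L

TBW = 0.5 · 85 = 42.5 L
Free water deficit = TBW · (Na/140 − 1)
= 42.5 · (169/140 − 1)
= 42.5 · 0.2071
= 8.8 L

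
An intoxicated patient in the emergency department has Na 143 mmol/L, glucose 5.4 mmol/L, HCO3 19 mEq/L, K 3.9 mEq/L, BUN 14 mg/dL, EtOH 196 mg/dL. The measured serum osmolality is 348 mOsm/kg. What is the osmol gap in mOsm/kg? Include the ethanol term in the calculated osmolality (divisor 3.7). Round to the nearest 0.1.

-1.4 mOsm/kg

Calculated osmolality = 2·Na + glucose + BUN/2.8 + ethanol/3.7
= 2·143 + 5.4 + 14/2.8 + 196/3.7
= 286 + 5.40 + 5 + 52.97
= 349.37 mOsm/kg ≈ 349.4 mOsm/kg
Osmolar gap = measured − calculated = 348 − 349.4 = -1.4 mOsm/kg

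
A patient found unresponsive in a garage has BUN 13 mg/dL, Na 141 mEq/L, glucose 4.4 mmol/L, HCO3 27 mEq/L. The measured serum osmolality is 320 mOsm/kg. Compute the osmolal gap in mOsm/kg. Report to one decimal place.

Calculated osmolality = 2·Na + glucose + BUN/2.8
= 2·141 + 4.4 + 13/2.8
= 282 + 4.40 + 4.64
= 291.04 mOsm/kg ≈ 291.0 mOsm/kg
Osmolar gap = measured − calculated = 320 − 291.0 = 29.0 mOsm/kg

29.0 mOsm/kg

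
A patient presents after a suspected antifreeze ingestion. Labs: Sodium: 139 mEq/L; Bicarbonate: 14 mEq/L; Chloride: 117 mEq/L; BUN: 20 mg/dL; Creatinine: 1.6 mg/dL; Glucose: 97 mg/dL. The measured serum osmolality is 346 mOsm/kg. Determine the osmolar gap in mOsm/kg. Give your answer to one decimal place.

55.5 mOsm/kg

Calculated osmolality = 2·Na + glucose/18 + BUN/2.8
= 2·139 + 97/18 + 20/2.8
= 278 + 5.39 + 7.14
= 290.53 mOsm/kg ≈ 290.5 mOsm/kg
Osmolar gap = measured − calculated = 346 − 290.5 = 55.5 mOsm/kg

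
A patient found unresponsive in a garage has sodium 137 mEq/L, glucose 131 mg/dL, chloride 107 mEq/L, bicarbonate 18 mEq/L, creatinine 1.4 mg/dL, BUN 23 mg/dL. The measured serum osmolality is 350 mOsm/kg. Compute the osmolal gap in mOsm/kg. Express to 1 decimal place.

60.5 mOsm/kg

Calculated osmolality = 2·Na + glucose/18 + BUN/2.8
= 2·137 + 131/18 + 23/2.8
= 274 + 7.28 + 8.21
= 289.49 mOsm/kg ≈ 289.5 mOsm/kg
Osmolar gap = measured − calculated = 350 − 289.5 = 60.5 mOsm/kg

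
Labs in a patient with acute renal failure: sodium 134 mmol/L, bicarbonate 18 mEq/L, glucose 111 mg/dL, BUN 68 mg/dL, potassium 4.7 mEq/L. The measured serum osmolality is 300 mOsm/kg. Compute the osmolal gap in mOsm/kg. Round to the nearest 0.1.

Calculated osmolality = 2·Na + glucose/18 + BUN/2.8
= 2·134 + 111/18 + 68/2.8
= 268 + 6.17 + 24.29
= 298.46 mOsm/kg ≈ 298.5 mOsm/kg
Osmolar gap = measured − calculated = 300 − 298.5 = 1.5 mOsm/kg

1.5 mOsm/kg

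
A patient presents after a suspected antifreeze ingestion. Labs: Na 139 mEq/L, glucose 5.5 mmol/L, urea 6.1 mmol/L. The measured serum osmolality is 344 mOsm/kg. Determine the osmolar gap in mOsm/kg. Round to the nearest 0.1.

Calculated osmolality = 2·Na + glucose + urea
= 2·139 + 5.5 + 6.1
= 278 + 5.50 + 6.10
= 289.6 mOsm/kg ≈ 289.6 mOsm/kg
Osmolar gap = measured − calculated = 344 − 289.6 = 54.4 mOsm/kg

54.4 mOsm/kg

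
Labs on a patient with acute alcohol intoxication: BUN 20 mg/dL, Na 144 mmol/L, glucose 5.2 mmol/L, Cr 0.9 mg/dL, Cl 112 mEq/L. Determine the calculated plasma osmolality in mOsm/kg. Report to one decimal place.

300.3 mOsm/kg

Calculated osmolality = 2·Na + glucose + BUN/2.8
= 2·144 + 5.2 + 20/2.8
= 288 + 5.20 + 7.14
= 300.34 mOsm/kg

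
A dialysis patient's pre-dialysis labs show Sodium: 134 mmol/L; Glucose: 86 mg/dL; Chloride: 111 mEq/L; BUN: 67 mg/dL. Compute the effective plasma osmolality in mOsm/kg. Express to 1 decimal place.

272.8 mOsm/kg

Effective osmolality excludes urea (freely permeant across cell membranes):
2·Na + glucose/18
= 2·134 + 86/18
= 268 + 4.78
= 272.78 mOsm/kg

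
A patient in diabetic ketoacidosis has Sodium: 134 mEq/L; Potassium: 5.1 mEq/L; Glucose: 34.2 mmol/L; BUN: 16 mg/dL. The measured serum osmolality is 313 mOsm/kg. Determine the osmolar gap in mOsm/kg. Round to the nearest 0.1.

5.1 mOsm/kg

Calculated osmolality = 2·Na + glucose + BUN/2.8
= 2·134 + 34.2 + 16/2.8
= 268 + 34.20 + 5.71
= 307.91 mOsm/kg ≈ 307.9 mOsm/kg
Osmolar gap = measured − calculated = 313 − 307.9 = 5.1 mOsm/kg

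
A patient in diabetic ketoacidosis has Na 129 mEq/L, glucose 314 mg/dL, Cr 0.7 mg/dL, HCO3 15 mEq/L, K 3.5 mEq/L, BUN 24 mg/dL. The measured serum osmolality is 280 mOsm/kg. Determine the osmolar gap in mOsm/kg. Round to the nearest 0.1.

-4.0 mOsm/kg

Calculated osmolality = 2·Na + glucose/18 + BUN/2.8
= 2·129 + 314/18 + 24/2.8
= 258 + 17.44 + 8.57
= 284.01 mOsm/kg ≈ 284.0 mOsm/kg
Osmolar gap = measured − calculated = 280 − 284.0 = -4.0 mOsm/kg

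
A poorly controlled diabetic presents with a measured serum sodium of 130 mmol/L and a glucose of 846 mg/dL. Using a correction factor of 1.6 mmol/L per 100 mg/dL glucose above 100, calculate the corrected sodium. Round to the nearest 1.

142 mmol/L

Corrected Na = measured Na + 1.6 · (glucose − 100)/100
= 130 + 1.6 · (846 − 100)/100
= 130 + 11.9
= 141.9 mmol/L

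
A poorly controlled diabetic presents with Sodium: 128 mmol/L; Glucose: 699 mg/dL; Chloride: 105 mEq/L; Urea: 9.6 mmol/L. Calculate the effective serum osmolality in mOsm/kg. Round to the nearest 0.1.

294.8 mOsm/kg

Effective osmolality excludes urea (freely permeant across cell membranes):
2·Na + glucose/18
= 2·128 + 699/18
= 256 + 38.83
= 294.83 mOsm/kg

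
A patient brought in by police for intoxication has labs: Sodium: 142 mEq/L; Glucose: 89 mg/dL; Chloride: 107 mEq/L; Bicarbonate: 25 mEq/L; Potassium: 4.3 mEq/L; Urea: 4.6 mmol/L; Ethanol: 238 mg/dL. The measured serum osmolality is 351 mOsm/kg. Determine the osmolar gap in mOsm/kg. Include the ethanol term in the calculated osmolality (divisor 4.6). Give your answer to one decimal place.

Calculated osmolality = 2·Na + glucose/18 + urea + ethanol/4.6
= 2·142 + 89/18 + 4.6 + 238/4.6
= 284 + 4.94 + 4.60 + 51.74
= 345.28 mOsm/kg ≈ 345.3 mOsm/kg
Osmolar gap = measured − calculated = 351 − 345.3 = 5.7 mOsm/kg

5.7 mOsm/kg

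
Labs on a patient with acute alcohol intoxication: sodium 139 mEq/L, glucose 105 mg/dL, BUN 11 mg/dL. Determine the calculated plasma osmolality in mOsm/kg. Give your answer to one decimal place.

287.8 mOsm/kg

Calculated osmolality = 2·Na + glucose/18 + BUN/2.8
= 2·139 + 105/18 + 11/2.8
= 278 + 5.83 + 3.93
= 287.76 mOsm/kg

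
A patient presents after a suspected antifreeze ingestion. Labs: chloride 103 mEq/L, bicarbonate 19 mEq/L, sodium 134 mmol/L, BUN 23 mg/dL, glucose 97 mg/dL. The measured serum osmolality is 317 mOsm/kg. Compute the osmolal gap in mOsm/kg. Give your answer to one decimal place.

35.4 mOsm/kg

Calculated osmolality = 2·Na + glucose/18 + BUN/2.8
= 2·134 + 97/18 + 23/2.8
= 268 + 5.39 + 8.21
= 281.6 mOsm/kg ≈ 281.6 mOsm/kg
Osmolar gap = measured − calculated = 317 − 281.6 = 35.4 mOsm/kg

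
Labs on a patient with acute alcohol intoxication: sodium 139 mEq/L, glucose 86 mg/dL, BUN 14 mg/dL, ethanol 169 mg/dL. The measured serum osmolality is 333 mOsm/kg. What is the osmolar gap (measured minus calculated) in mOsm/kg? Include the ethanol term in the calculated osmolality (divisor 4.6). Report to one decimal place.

Calculated osmolality = 2·Na + glucose/18 + BUN/2.8 + ethanol/4.6
= 2·139 + 86/18 + 14/2.8 + 169/4.6
= 278 + 4.78 + 5 + 36.74
= 324.52 mOsm/kg ≈ 324.5 mOsm/kg
Osmolar gap = measured − calculated = 333 − 324.5 = 8.5 mOsm/kg

8.5 mOsm/kg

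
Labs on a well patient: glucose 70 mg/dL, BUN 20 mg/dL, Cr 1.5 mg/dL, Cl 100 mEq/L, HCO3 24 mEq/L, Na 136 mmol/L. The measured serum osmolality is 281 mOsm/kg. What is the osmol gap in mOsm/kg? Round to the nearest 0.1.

Calculated osmolality = 2·Na + glucose/18 + BUN/2.8
= 2·136 + 70/18 + 20/2.8
= 272 + 3.89 + 7.14
= 283.03 mOsm/kg ≈ 283.0 mOsm/kg
Osmolar gap = measured − calculated = 281 − 283.0 = -2.0 mOsm/kg

-2.0 mOsm/kg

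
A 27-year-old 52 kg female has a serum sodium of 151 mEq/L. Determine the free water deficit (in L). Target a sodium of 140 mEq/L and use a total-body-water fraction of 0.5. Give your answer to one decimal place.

2.0 L

TBW = 0.5 · 52 = 26 L
Free water deficit = TBW · (Na/140 − 1)
= 26 · (151/140 − 1)
= 26 · 0.0786
= 2.04 L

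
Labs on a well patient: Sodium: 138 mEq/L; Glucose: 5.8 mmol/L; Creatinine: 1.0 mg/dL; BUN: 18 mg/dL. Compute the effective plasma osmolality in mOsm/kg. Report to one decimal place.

281.8 mOsm/kg

Effective osmolality excludes urea (freely permeant across cell membranes):
2·Na + glucose
= 2·138 + 5.8
= 276 + 5.8
= 281.8 mOsm/kg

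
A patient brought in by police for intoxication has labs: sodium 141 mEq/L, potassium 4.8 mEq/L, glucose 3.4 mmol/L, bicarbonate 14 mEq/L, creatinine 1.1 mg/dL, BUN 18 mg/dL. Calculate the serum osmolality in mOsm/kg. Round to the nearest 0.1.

291.8 mOsm/kg

Calculated osmolality = 2·Na + glucose + BUN/2.8
= 2·141 + 3.4 + 18/2.8
= 282 + 3.40 + 6.43
= 291.83 mOsm/kg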